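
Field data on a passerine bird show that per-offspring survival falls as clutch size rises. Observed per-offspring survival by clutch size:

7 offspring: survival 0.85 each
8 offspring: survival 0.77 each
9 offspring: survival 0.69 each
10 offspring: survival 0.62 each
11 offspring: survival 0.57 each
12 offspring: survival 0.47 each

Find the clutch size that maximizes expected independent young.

Expected independent young = c × s(c):
  c=7: 7 × 0.85 = 5.950
  c=8: 8 × 0.77 = 6.160
  c=9: 9 × 0.69 = 6.210
  c=10: 10 × 0.62 = 6.200
  c=11: 11 × 0.57 = 6.270
  c=12: 12 × 0.47 = 5.640
Maximum at c = 11 (6.270 independent young).

11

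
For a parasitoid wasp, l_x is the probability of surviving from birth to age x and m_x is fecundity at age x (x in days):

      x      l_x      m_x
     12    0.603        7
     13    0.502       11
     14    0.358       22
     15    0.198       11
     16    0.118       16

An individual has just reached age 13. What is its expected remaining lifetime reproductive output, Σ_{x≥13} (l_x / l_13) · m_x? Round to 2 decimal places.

l_13 = 0.502. Conditional survival from age 13 to x is l_x / l_13.
  x=13: (0.502/0.502) × 11 = 11.0000
  x=14: (0.358/0.502) × 22 = 15.6892
  x=15: (0.198/0.502) × 11 = 4.3386
  x=16: (0.118/0.502) × 16 = 3.7610
Sum = 11.0000 + 15.6892 + 4.3386 + 3.7610 = 34.7888

34.79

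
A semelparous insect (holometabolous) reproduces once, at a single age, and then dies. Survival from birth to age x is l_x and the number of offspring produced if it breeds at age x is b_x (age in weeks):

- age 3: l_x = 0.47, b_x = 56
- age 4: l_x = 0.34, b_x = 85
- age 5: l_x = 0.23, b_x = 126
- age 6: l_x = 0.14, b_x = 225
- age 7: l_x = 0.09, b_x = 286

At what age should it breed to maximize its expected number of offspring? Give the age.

6

Expected offspring if breeding at age x = l_x × b_x:
  age 3: 0.47 × 56 = 26.320
  age 4: 0.34 × 85 = 28.900
  age 5: 0.23 × 126 = 28.980
  age 6: 0.14 × 225 = 31.500
  age 7: 0.09 × 286 = 25.740
Maximum at age 6 (31.500).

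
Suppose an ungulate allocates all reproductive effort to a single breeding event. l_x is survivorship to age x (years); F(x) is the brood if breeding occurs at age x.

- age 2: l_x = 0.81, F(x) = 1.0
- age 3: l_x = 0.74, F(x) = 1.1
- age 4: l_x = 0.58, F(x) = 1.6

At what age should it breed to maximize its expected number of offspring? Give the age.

Expected offspring if breeding at age x = l_x × F(x):
  age 2: 0.81 × 1.0 = 0.810
  age 3: 0.74 × 1.1 = 0.814
  age 4: 0.58 × 1.6 = 0.928
Maximum at age 4 (0.928).

4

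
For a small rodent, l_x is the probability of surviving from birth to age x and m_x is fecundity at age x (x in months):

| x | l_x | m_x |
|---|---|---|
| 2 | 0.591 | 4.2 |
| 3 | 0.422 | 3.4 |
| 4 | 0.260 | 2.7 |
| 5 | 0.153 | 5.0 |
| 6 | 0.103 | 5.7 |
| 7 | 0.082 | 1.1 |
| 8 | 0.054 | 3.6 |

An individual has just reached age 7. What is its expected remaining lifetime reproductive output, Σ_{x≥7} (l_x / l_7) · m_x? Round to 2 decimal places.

l_7 = 0.082. Conditional survival from age 7 to x is l_x / l_7.
  x=7: (0.082/0.082) × 1.1 = 1.1000
  x=8: (0.054/0.082) × 3.6 = 2.3707
Sum = 1.1000 + 2.3707 = 3.4707

3.47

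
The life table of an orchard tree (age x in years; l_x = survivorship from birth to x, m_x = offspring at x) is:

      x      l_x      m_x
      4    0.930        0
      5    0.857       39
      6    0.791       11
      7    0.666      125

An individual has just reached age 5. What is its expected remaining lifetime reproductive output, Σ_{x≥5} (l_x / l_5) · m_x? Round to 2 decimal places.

l_5 = 0.857. Conditional survival from age 5 to x is l_x / l_5.
  x=5: (0.857/0.857) × 39 = 39.0000
  x=6: (0.791/0.857) × 11 = 10.1529
  x=7: (0.666/0.857) × 125 = 97.1412
Sum = 39.0000 + 10.1529 + 97.1412 = 146.2940

146.29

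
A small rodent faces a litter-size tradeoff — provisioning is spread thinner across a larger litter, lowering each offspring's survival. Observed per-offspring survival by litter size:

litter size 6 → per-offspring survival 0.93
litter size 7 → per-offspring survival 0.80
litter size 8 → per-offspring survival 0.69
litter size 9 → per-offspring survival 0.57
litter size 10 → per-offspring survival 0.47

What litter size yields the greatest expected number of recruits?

Expected recruits = c × s(c):
  c=6: 6 × 0.93 = 5.580
  c=7: 7 × 0.80 = 5.600
  c=8: 8 × 0.69 = 5.520
  c=9: 9 × 0.57 = 5.130
  c=10: 10 × 0.47 = 4.700
Maximum at c = 7 (5.600 recruits).

7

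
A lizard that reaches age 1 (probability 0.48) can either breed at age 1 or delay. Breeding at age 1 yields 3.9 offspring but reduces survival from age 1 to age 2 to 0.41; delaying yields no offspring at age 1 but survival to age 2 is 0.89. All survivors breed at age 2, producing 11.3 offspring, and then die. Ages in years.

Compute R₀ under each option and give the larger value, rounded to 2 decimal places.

breed at age 1: R₀ = 0.48 × (3.9 + 0.41 × 11.3) = 0.48 × 8.5330 = 4.0958
delay to age 2: R₀ = 0.48 × (0.89 × 11.3) = 0.48 × 10.0570 = 4.8274
Higher: delay to age 2 (4.8274).

4.83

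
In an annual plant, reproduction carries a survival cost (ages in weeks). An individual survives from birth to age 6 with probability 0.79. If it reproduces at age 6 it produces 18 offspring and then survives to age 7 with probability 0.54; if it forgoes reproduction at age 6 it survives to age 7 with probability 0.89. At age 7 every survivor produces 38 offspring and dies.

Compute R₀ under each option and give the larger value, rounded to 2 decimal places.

breed at age 6: R₀ = 0.79 × (18 + 0.54 × 38) = 0.79 × 38.5200 = 30.4308
delay to age 7: R₀ = 0.79 × (0.89 × 38) = 0.79 × 33.8200 = 26.7178
Higher: breed at age 6 (30.4308).

30.43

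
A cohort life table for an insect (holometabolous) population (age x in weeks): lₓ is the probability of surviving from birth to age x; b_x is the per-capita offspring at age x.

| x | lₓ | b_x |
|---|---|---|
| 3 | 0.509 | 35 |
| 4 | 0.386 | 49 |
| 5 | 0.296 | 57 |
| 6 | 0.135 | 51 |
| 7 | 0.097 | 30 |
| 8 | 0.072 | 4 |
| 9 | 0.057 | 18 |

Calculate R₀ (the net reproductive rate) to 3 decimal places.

64.710

R₀ = Σ lₓ b_x:
  age 3: 0.509 × 35 = 17.8150
  age 4: 0.386 × 49 = 18.9140
  age 5: 0.296 × 57 = 16.8720
  age 6: 0.135 × 51 = 6.8850
  age 7: 0.097 × 30 = 2.9100
  age 8: 0.072 × 4 = 0.2880
  age 9: 0.057 × 18 = 1.0260
R₀ = 17.8150 + 18.9140 + 16.8720 + 6.8850 + 2.9100 + 0.2880 + 1.0260 = 64.7100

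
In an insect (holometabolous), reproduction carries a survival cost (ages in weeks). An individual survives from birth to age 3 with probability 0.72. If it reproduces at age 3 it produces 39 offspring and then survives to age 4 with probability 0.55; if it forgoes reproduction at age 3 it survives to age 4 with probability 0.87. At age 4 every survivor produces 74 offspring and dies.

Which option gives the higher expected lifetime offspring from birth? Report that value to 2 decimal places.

breed at age 3: R₀ = 0.72 × (39 + 0.55 × 74) = 0.72 × 79.7000 = 57.3840
delay to age 4: R₀ = 0.72 × (0.87 × 74) = 0.72 × 64.3800 = 46.3536
Higher: breed at age 3 (57.3840).

57.38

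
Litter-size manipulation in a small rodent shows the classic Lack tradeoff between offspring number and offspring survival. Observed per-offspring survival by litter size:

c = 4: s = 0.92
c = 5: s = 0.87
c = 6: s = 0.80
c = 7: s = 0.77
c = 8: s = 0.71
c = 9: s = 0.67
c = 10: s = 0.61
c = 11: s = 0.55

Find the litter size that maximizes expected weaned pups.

10

Expected weaned pups = c × s(c):
  c=4: 4 × 0.92 = 3.680
  c=5: 5 × 0.87 = 4.350
  c=6: 6 × 0.80 = 4.800
  c=7: 7 × 0.77 = 5.390
  c=8: 8 × 0.71 = 5.680
  c=9: 9 × 0.67 = 6.030
  c=10: 10 × 0.61 = 6.100
  c=11: 11 × 0.55 = 6.050
Maximum at c = 10 (6.100 weaned pups).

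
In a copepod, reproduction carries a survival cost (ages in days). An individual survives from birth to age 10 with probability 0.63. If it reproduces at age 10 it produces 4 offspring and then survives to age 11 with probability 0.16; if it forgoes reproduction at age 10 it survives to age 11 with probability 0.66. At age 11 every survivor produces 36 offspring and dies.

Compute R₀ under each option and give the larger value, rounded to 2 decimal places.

14.97

breed at age 10: R₀ = 0.63 × (4 + 0.16 × 36) = 0.63 × 9.7600 = 6.1488
delay to age 11: R₀ = 0.63 × (0.66 × 36) = 0.63 × 23.7600 = 14.9688
Higher: delay to age 11 (14.9688).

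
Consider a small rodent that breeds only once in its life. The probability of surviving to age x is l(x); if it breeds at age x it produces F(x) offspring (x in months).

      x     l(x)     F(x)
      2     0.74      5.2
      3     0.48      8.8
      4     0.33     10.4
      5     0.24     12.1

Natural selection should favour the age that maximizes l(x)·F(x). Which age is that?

Expected offspring if breeding at age x = l(x) × F(x):
  age 2: 0.74 × 5.2 = 3.848
  age 3: 0.48 × 8.8 = 4.224
  age 4: 0.33 × 10.4 = 3.432
  age 5: 0.24 × 12.1 = 2.904
Maximum at age 3 (4.224).

3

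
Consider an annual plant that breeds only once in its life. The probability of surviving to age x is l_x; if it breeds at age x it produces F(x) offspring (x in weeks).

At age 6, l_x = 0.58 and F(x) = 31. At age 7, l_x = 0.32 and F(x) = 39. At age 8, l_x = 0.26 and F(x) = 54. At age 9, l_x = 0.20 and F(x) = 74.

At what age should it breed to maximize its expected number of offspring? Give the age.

6

Expected offspring if breeding at age x = l_x × F(x):
  age 6: 0.58 × 31 = 17.980
  age 7: 0.32 × 39 = 12.480
  age 8: 0.26 × 54 = 14.040
  age 9: 0.20 × 74 = 14.800
Maximum at age 6 (17.980).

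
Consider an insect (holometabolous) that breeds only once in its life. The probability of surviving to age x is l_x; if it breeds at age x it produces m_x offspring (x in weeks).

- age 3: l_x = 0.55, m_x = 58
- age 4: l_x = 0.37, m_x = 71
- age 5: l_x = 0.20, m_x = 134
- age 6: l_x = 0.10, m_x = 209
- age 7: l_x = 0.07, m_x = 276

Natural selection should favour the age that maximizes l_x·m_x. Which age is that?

Expected offspring if breeding at age x = l_x × m_x:
  age 3: 0.55 × 58 = 31.900
  age 4: 0.37 × 71 = 26.270
  age 5: 0.20 × 134 = 26.800
  age 6: 0.10 × 209 = 20.900
  age 7: 0.07 × 276 = 19.320
Maximum at age 3 (31.900).

3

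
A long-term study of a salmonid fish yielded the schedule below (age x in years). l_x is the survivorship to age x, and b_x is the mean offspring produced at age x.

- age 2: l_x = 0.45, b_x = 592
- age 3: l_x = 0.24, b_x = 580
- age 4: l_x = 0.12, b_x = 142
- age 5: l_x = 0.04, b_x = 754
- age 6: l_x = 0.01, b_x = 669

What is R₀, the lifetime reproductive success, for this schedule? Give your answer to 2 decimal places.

R₀ = Σ l_x b_x:
  age 2: 0.45 × 592 = 266.4000
  age 3: 0.24 × 580 = 139.2000
  age 4: 0.12 × 142 = 17.0400
  age 5: 0.04 × 754 = 30.1600
  age 6: 0.01 × 669 = 6.6900
R₀ = 266.4000 + 139.2000 + 17.0400 + 30.1600 + 6.6900 = 459.4900

459.49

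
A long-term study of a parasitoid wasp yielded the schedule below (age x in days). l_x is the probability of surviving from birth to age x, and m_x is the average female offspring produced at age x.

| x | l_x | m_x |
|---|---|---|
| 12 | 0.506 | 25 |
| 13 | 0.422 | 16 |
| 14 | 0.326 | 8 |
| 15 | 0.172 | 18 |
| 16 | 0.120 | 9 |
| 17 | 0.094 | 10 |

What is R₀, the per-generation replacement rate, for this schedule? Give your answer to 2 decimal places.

R₀ = Σ l_x m_x:
  age 12: 0.506 × 25 = 12.6500
  age 13: 0.422 × 16 = 6.7520
  age 14: 0.326 × 8 = 2.6080
  age 15: 0.172 × 18 = 3.0960
  age 16: 0.120 × 9 = 1.0800
  age 17: 0.094 × 10 = 0.9400
R₀ = 12.6500 + 6.7520 + 2.6080 + 3.0960 + 1.0800 + 0.9400 = 27.1260

27.13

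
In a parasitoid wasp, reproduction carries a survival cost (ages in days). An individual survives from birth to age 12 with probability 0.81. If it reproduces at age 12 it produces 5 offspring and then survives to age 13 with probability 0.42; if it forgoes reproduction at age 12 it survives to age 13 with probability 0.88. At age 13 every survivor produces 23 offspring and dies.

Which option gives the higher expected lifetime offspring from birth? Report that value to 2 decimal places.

breed at age 12: R₀ = 0.81 × (5 + 0.42 × 23) = 0.81 × 14.6600 = 11.8746
delay to age 13: R₀ = 0.81 × (0.88 × 23) = 0.81 × 20.2400 = 16.3944
Higher: delay to age 13 (16.3944).

16.39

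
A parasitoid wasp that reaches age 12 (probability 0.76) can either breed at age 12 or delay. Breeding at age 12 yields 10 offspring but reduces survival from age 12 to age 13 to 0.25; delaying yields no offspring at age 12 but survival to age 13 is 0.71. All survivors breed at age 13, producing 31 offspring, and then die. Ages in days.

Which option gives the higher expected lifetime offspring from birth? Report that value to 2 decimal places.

breed at age 12: R₀ = 0.76 × (10 + 0.25 × 31) = 0.76 × 17.7500 = 13.4900
delay to age 13: R₀ = 0.76 × (0.71 × 31) = 0.76 × 22.0100 = 16.7276
Higher: delay to age 13 (16.7276).

16.73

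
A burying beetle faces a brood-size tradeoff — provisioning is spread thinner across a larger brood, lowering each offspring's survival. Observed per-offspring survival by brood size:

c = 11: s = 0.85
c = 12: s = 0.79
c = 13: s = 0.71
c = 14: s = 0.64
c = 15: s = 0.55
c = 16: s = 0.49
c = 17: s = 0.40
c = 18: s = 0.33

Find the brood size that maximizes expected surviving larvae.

Expected surviving larvae = c × s(c):
  c=11: 11 × 0.85 = 9.350
  c=12: 12 × 0.79 = 9.480
  c=13: 13 × 0.71 = 9.230
  c=14: 14 × 0.64 = 8.960
  c=15: 15 × 0.55 = 8.250
  c=16: 16 × 0.49 = 7.840
  c=17: 17 × 0.40 = 6.800
  c=18: 18 × 0.33 = 5.940
Maximum at c = 12 (9.480 surviving larvae).

12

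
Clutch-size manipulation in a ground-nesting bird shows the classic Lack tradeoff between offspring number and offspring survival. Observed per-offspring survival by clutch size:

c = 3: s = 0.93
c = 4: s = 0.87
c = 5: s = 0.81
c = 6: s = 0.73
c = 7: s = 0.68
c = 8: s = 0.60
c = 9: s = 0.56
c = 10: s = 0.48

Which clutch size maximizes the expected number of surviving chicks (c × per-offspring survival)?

9

Expected surviving chicks = c × s(c):
  c=3: 3 × 0.93 = 2.790
  c=4: 4 × 0.87 = 3.480
  c=5: 5 × 0.81 = 4.050
  c=6: 6 × 0.73 = 4.380
  c=7: 7 × 0.68 = 4.760
  c=8: 8 × 0.60 = 4.800
  c=9: 9 × 0.56 = 5.040
  c=10: 10 × 0.48 = 4.800
Maximum at c = 9 (5.040 surviving chicks).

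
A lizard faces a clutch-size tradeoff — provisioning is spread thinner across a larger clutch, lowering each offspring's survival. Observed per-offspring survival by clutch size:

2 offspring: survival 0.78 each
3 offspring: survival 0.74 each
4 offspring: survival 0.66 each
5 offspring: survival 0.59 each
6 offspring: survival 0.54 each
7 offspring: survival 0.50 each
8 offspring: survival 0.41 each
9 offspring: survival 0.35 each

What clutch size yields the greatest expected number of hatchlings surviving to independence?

7

Expected hatchlings surviving to independence = c × s(c):
  c=2: 2 × 0.78 = 1.560
  c=3: 3 × 0.74 = 2.220
  c=4: 4 × 0.66 = 2.640
  c=5: 5 × 0.59 = 2.950
  c=6: 6 × 0.54 = 3.240
  c=7: 7 × 0.50 = 3.500
  c=8: 8 × 0.41 = 3.280
  c=9: 9 × 0.35 = 3.150
Maximum at c = 7 (3.500 hatchlings surviving to independence).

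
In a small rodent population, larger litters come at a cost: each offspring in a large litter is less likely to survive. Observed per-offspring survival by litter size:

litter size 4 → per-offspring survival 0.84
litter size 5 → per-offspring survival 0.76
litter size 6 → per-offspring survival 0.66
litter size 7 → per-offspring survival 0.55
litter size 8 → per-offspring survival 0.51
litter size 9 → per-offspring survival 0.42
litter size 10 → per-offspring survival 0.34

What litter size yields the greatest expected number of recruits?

8

Expected recruits = c × s(c):
  c=4: 4 × 0.84 = 3.360
  c=5: 5 × 0.76 = 3.800
  c=6: 6 × 0.66 = 3.960
  c=7: 7 × 0.55 = 3.850
  c=8: 8 × 0.51 = 4.080
  c=9: 9 × 0.42 = 3.780
  c=10: 10 × 0.34 = 3.400
Maximum at c = 8 (4.080 recruits).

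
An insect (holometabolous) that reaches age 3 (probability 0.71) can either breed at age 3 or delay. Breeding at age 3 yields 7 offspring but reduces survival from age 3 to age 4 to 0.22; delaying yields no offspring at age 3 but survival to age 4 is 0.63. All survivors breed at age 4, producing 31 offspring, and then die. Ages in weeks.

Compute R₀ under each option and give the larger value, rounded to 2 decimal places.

breed at age 3: R₀ = 0.71 × (7 + 0.22 × 31) = 0.71 × 13.8200 = 9.8122
delay to age 4: R₀ = 0.71 × (0.63 × 31) = 0.71 × 19.5300 = 13.8663
Higher: delay to age 4 (13.8663).

13.87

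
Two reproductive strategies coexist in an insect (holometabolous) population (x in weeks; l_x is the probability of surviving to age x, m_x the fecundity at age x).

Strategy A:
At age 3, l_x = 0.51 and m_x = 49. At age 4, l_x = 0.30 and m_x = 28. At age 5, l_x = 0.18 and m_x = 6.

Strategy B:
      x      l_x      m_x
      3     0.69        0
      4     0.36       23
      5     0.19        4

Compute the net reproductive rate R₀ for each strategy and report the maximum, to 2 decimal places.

34.47

Strategy A: R₀ = 0.51×49 + 0.30×28 + 0.18×6 = 34.4700
Strategy B: R₀ = 0.69×0 + 0.36×23 + 0.19×4 = 9.0400
Highest R₀: strategy A with 34.4700.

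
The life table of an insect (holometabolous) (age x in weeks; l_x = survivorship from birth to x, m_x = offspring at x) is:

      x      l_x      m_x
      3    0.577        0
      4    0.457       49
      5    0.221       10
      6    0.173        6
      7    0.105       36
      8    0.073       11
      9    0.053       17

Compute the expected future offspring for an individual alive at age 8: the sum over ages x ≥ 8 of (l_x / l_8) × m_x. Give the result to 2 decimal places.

23.34

l_8 = 0.073. Conditional survival from age 8 to x is l_x / l_8.
  x=8: (0.073/0.073) × 11 = 11.0000
  x=9: (0.053/0.073) × 17 = 12.3425
Sum = 11.0000 + 12.3425 = 23.3425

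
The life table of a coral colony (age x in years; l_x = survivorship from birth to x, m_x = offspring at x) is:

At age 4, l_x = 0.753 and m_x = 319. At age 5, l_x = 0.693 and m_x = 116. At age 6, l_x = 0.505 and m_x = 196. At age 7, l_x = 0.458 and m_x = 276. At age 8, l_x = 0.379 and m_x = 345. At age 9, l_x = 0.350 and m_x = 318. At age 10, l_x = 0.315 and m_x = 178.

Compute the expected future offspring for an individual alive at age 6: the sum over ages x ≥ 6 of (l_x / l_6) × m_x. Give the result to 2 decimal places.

l_6 = 0.505. Conditional survival from age 6 to x is l_x / l_6.
  x=6: (0.505/0.505) × 196 = 196.0000
  x=7: (0.458/0.505) × 276 = 250.3129
  x=8: (0.379/0.505) × 345 = 258.9208
  x=9: (0.350/0.505) × 318 = 220.3960
  x=10: (0.315/0.505) × 178 = 111.0297
Sum = 196.0000 + 250.3129 + 258.9208 + 220.3960 + 111.0297 = 1036.6594

1036.66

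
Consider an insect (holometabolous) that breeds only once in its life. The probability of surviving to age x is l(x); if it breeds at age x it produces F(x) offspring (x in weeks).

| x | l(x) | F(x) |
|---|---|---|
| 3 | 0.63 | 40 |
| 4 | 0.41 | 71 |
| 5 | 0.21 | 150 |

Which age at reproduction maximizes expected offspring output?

Expected offspring if breeding at age x = l(x) × F(x):
  age 3: 0.63 × 40 = 25.200
  age 4: 0.41 × 71 = 29.110
  age 5: 0.21 × 150 = 31.500
Maximum at age 5 (31.500).

5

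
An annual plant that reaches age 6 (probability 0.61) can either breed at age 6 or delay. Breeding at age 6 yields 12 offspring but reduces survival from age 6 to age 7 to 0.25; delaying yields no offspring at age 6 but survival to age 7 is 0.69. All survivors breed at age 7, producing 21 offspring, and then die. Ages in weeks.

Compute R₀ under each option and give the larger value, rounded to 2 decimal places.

10.52

breed at age 6: R₀ = 0.61 × (12 + 0.25 × 21) = 0.61 × 17.2500 = 10.5225
delay to age 7: R₀ = 0.61 × (0.69 × 21) = 0.61 × 14.4900 = 8.8389
Higher: breed at age 6 (10.5225).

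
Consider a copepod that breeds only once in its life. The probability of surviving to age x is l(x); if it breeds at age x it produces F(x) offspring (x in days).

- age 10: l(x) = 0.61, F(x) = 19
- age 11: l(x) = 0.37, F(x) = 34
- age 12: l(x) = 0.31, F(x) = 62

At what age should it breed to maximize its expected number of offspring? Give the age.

12

Expected offspring if breeding at age x = l(x) × F(x):
  age 10: 0.61 × 19 = 11.590
  age 11: 0.37 × 34 = 12.580
  age 12: 0.31 × 62 = 19.220
Maximum at age 12 (19.220).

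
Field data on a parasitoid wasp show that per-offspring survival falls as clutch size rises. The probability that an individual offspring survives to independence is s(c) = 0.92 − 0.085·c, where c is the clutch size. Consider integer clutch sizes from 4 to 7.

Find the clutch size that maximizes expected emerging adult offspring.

5

Expected emerging adult offspring = c × s(c):
  c=4: 4 × 0.580 = 2.320
  c=5: 5 × 0.495 = 2.475
  c=6: 6 × 0.410 = 2.460
  c=7: 7 × 0.325 = 2.275
Maximum at c = 5 (2.475 emerging adult offspring).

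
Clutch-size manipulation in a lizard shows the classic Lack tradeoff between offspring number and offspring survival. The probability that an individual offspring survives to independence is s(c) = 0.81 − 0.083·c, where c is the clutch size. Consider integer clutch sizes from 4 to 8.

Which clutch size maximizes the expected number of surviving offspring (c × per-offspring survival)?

5

Expected surviving offspring = c × s(c):
  c=4: 4 × 0.478 = 1.912
  c=5: 5 × 0.395 = 1.975
  c=6: 6 × 0.312 = 1.872
  c=7: 7 × 0.229 = 1.603
  c=8: 8 × 0.146 = 1.168
Maximum at c = 5 (1.975 surviving offspring).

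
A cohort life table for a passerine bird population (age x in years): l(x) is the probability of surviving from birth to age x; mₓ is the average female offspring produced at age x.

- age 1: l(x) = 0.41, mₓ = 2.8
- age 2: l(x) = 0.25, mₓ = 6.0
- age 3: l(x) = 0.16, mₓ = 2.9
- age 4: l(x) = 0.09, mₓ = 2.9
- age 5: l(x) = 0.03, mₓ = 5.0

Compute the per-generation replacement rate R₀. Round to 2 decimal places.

3.52

R₀ = Σ l(x) mₓ:
  age 1: 0.41 × 2.8 = 1.1480
  age 2: 0.25 × 6.0 = 1.5000
  age 3: 0.16 × 2.9 = 0.4640
  age 4: 0.09 × 2.9 = 0.2610
  age 5: 0.03 × 5.0 = 0.1500
R₀ = 1.1480 + 1.5000 + 0.4640 + 0.2610 + 0.1500 = 3.5230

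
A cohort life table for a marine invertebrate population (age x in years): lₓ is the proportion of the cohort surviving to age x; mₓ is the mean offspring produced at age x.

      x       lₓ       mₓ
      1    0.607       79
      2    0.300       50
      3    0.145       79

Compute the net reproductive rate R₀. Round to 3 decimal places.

R₀ = Σ lₓ mₓ:
  age 1: 0.607 × 79 = 47.9530
  age 2: 0.300 × 50 = 15.0000
  age 3: 0.145 × 79 = 11.4550
R₀ = 47.9530 + 15.0000 + 11.4550 = 74.4080

74.408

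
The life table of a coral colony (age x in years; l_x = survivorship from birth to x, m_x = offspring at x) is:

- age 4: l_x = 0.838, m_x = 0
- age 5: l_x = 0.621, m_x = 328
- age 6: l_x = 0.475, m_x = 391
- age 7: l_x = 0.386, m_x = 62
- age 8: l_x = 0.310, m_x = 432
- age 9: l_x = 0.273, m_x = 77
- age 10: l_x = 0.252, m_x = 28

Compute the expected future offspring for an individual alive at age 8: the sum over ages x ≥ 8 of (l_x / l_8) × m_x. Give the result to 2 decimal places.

522.57

l_8 = 0.310. Conditional survival from age 8 to x is l_x / l_8.
  x=8: (0.310/0.310) × 432 = 432.0000
  x=9: (0.273/0.310) × 77 = 67.8097
  x=10: (0.252/0.310) × 28 = 22.7613
Sum = 432.0000 + 67.8097 + 22.7613 = 522.5710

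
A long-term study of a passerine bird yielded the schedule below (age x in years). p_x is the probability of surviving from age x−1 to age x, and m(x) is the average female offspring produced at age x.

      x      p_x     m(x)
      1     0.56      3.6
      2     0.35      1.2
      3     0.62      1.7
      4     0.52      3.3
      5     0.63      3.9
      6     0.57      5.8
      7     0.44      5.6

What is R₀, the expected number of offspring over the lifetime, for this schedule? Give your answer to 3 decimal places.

3.009

Survivorship from birth: l_x = p_1·p_2·…·p_x.
  l_1 = 0.56000
  l_2 = 0.19600
  l_3 = 0.12152
  l_4 = 0.06319
  l_5 = 0.03981
  l_6 = 0.02269
  l_7 = 0.00998
R₀ = Σ l_x m(x):
  age 1: 0.56000 × 3.6 = 2.0160
  age 2: 0.19600 × 1.2 = 0.2352
  age 3: 0.12152 × 1.7 = 0.2066
  age 4: 0.06319 × 3.3 = 0.2085
  age 5: 0.03981 × 3.9 = 0.1553
  age 6: 0.02269 × 5.8 = 0.1316
  age 7: 0.00998 × 5.6 = 0.0559
R₀ = 2.0160 + 0.2352 + 0.2066 + 0.2085 + 0.1553 + 0.1316 + 0.0559 = 3.0091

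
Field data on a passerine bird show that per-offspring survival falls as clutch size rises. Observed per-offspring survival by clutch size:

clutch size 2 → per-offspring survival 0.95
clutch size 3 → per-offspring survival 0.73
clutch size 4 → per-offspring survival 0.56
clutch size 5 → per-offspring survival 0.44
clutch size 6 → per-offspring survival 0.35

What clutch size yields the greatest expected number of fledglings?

4

Expected fledglings = c × s(c):
  c=2: 2 × 0.95 = 1.900
  c=3: 3 × 0.73 = 2.190
  c=4: 4 × 0.56 = 2.240
  c=5: 5 × 0.44 = 2.200
  c=6: 6 × 0.35 = 2.100
Maximum at c = 4 (2.240 fledglings).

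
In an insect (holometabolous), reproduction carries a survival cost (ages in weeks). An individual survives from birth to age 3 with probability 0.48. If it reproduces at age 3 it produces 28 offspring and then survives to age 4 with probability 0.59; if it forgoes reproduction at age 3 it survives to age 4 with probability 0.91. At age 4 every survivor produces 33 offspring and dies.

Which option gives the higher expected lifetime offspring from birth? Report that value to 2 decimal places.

breed at age 3: R₀ = 0.48 × (28 + 0.59 × 33) = 0.48 × 47.4700 = 22.7856
delay to age 4: R₀ = 0.48 × (0.91 × 33) = 0.48 × 30.0300 = 14.4144
Higher: breed at age 3 (22.7856).

22.79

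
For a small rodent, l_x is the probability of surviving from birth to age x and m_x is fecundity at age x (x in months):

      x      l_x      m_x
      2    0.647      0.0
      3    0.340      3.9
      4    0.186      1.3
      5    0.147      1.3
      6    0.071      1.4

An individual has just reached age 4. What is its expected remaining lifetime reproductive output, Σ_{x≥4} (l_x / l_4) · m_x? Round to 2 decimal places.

2.86

l_4 = 0.186. Conditional survival from age 4 to x is l_x / l_4.
  x=4: (0.186/0.186) × 1.3 = 1.3000
  x=5: (0.147/0.186) × 1.3 = 1.0274
  x=6: (0.071/0.186) × 1.4 = 0.5344
Sum = 1.3000 + 1.0274 + 0.5344 = 2.8618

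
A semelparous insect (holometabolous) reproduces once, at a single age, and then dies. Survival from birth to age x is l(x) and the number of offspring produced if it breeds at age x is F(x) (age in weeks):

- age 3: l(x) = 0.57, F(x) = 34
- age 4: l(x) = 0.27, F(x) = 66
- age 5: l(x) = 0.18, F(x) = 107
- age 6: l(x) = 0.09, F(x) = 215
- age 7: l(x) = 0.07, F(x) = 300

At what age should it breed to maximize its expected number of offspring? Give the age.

Expected offspring if breeding at age x = l(x) × F(x):
  age 3: 0.57 × 34 = 19.380
  age 4: 0.27 × 66 = 17.820
  age 5: 0.18 × 107 = 19.260
  age 6: 0.09 × 215 = 19.350
  age 7: 0.07 × 300 = 21.000
Maximum at age 7 (21.000).

7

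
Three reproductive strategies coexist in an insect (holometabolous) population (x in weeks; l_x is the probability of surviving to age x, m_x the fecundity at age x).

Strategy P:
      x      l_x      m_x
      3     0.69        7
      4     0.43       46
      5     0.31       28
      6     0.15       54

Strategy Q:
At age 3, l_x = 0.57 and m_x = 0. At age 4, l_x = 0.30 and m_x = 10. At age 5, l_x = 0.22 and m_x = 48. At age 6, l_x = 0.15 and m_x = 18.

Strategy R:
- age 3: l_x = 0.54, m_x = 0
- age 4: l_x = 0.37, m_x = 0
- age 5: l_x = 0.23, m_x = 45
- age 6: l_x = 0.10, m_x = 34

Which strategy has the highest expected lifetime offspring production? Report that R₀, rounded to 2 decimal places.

41.39

Strategy P: R₀ = 0.69×7 + 0.43×46 + 0.31×28 + 0.15×54 = 41.3900
Strategy Q: R₀ = 0.57×0 + 0.30×10 + 0.22×48 + 0.15×18 = 16.2600
Strategy R: R₀ = 0.54×0 + 0.37×0 + 0.23×45 + 0.10×34 = 13.7500
Highest R₀: strategy P with 41.3900.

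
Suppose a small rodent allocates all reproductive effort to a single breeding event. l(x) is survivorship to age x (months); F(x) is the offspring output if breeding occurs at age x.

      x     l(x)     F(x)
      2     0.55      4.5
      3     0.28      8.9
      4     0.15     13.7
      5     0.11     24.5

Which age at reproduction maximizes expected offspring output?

Expected offspring if breeding at age x = l(x) × F(x):
  age 2: 0.55 × 4.5 = 2.475
  age 3: 0.28 × 8.9 = 2.492
  age 4: 0.15 × 13.7 = 2.055
  age 5: 0.11 × 24.5 = 2.695
Maximum at age 5 (2.695).

5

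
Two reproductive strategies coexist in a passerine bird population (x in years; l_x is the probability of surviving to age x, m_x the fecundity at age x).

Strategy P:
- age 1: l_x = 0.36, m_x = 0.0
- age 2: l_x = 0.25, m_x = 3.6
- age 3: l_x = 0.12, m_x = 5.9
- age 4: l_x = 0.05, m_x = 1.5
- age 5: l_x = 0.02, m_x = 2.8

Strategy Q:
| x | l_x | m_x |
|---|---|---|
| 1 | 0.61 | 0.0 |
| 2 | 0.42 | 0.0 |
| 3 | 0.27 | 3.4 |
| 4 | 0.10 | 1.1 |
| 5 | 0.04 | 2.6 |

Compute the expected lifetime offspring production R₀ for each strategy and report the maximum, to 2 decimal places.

1.74

Strategy P: R₀ = 0.36×0.0 + 0.25×3.6 + 0.12×5.9 + 0.05×1.5 + 0.02×2.8 = 1.7390
Strategy Q: R₀ = 0.61×0.0 + 0.42×0.0 + 0.27×3.4 + 0.10×1.1 + 0.04×2.6 = 1.1320
Highest R₀: strategy P with 1.7390.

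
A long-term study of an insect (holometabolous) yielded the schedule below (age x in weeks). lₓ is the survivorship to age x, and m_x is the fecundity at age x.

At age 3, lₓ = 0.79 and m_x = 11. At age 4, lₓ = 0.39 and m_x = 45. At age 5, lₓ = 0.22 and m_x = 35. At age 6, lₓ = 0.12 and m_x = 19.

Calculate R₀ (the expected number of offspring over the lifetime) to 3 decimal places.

R₀ = Σ lₓ m_x:
  age 3: 0.79 × 11 = 8.6900
  age 4: 0.39 × 45 = 17.5500
  age 5: 0.22 × 35 = 7.7000
  age 6: 0.12 × 19 = 2.2800
R₀ = 8.6900 + 17.5500 + 7.7000 + 2.2800 = 36.2200

36.220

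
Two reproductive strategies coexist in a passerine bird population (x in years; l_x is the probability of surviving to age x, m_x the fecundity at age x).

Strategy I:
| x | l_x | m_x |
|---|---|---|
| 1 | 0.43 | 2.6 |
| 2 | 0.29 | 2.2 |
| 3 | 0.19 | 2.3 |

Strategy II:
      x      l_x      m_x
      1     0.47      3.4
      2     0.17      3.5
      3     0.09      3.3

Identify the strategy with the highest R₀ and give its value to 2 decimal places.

2.49

Strategy I: R₀ = 0.43×2.6 + 0.29×2.2 + 0.19×2.3 = 2.1930
Strategy II: R₀ = 0.47×3.4 + 0.17×3.5 + 0.09×3.3 = 2.4900
Highest R₀: strategy II with 2.4900.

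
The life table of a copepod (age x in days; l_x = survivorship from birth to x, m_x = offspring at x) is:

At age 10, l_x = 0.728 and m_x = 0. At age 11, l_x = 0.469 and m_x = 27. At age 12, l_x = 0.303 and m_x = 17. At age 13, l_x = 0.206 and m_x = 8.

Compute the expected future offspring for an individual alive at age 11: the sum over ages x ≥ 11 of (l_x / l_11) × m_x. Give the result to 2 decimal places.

l_11 = 0.469. Conditional survival from age 11 to x is l_x / l_11.
  x=11: (0.469/0.469) × 27 = 27.0000
  x=12: (0.303/0.469) × 17 = 10.9829
  x=13: (0.206/0.469) × 8 = 3.5139
Sum = 27.0000 + 10.9829 + 3.5139 = 41.4968

41.50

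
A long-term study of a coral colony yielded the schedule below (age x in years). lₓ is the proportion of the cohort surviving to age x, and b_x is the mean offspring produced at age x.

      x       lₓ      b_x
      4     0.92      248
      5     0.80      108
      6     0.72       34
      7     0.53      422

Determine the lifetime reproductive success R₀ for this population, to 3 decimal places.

562.700

R₀ = Σ lₓ b_x:
  age 4: 0.92 × 248 = 228.1600
  age 5: 0.80 × 108 = 86.4000
  age 6: 0.72 × 34 = 24.4800
  age 7: 0.53 × 422 = 223.6600
R₀ = 228.1600 + 86.4000 + 24.4800 + 223.6600 = 562.7000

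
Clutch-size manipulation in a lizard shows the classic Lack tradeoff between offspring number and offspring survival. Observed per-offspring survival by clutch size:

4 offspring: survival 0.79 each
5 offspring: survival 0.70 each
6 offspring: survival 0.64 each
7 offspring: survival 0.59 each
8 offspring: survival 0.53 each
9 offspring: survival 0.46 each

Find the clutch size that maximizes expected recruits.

Expected recruits = c × s(c):
  c=4: 4 × 0.79 = 3.160
  c=5: 5 × 0.70 = 3.500
  c=6: 6 × 0.64 = 3.840
  c=7: 7 × 0.59 = 4.130
  c=8: 8 × 0.53 = 4.240
  c=9: 9 × 0.46 = 4.140
Maximum at c = 8 (4.240 recruits).

8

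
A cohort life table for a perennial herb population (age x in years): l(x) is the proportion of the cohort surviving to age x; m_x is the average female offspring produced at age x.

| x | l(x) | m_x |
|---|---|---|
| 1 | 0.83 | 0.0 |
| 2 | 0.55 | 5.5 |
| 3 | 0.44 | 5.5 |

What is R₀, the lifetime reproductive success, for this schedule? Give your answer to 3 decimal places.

5.445

R₀ = Σ l(x) m_x:
  age 1: 0.83 × 0.0 = 0.0000
  age 2: 0.55 × 5.5 = 3.0250
  age 3: 0.44 × 5.5 = 2.4200
R₀ = 0.0000 + 3.0250 + 2.4200 = 5.4450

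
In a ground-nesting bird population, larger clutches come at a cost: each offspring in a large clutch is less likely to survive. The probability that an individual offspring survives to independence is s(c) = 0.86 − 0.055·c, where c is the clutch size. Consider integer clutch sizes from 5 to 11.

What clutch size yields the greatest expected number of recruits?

Expected recruits = c × s(c):
  c=5: 5 × 0.585 = 2.925
  c=6: 6 × 0.530 = 3.180
  c=7: 7 × 0.475 = 3.325
  c=8: 8 × 0.420 = 3.360
  c=9: 9 × 0.365 = 3.285
  c=10: 10 × 0.310 = 3.100
  c=11: 11 × 0.255 = 2.805
Maximum at c = 8 (3.360 recruits).

8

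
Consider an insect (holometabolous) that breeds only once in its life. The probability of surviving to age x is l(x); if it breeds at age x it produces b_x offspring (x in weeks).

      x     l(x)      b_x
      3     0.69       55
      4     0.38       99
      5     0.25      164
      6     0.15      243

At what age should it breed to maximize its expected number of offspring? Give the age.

Expected offspring if breeding at age x = l(x) × b_x:
  age 3: 0.69 × 55 = 37.950
  age 4: 0.38 × 99 = 37.620
  age 5: 0.25 × 164 = 41.000
  age 6: 0.15 × 243 = 36.450
Maximum at age 5 (41.000).

5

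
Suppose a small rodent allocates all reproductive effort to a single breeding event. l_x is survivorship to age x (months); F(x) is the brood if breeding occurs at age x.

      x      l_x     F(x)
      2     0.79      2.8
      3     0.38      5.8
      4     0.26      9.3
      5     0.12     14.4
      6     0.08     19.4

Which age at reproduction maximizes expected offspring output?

4

Expected offspring if breeding at age x = l_x × F(x):
  age 2: 0.79 × 2.8 = 2.212
  age 3: 0.38 × 5.8 = 2.204
  age 4: 0.26 × 9.3 = 2.418
  age 5: 0.12 × 14.4 = 1.728
  age 6: 0.08 × 19.4 = 1.552
Maximum at age 4 (2.418).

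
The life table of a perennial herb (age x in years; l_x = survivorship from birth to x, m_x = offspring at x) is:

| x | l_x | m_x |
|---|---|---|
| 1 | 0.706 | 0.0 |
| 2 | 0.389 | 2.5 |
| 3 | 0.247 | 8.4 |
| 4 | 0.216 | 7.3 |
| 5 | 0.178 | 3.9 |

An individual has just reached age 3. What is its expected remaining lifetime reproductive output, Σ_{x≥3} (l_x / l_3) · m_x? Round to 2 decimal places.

l_3 = 0.247. Conditional survival from age 3 to x is l_x / l_3.
  x=3: (0.247/0.247) × 8.4 = 8.4000
  x=4: (0.216/0.247) × 7.3 = 6.3838
  x=5: (0.178/0.247) × 3.9 = 2.8105
Sum = 8.4000 + 6.3838 + 2.8105 = 17.5943

17.59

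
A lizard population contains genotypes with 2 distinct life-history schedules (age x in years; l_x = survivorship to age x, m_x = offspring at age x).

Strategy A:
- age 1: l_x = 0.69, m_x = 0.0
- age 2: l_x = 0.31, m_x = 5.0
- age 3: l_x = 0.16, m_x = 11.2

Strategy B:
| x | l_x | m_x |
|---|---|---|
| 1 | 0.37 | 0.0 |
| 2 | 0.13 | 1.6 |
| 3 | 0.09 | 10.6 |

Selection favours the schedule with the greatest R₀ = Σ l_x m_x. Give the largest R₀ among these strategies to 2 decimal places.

3.34

Strategy A: R₀ = 0.69×0.0 + 0.31×5.0 + 0.16×11.2 = 3.3420
Strategy B: R₀ = 0.37×0.0 + 0.13×1.6 + 0.09×10.6 = 1.1620
Highest R₀: strategy A with 3.3420.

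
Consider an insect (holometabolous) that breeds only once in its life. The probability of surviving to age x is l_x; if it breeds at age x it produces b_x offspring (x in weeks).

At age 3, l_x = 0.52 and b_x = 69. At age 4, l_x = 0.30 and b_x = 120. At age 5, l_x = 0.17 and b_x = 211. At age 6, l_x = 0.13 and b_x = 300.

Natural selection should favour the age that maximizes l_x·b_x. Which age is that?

Expected offspring if breeding at age x = l_x × b_x:
  age 3: 0.52 × 69 = 35.880
  age 4: 0.30 × 120 = 36.000
  age 5: 0.17 × 211 = 35.870
  age 6: 0.13 × 300 = 39.000
Maximum at age 6 (39.000).

6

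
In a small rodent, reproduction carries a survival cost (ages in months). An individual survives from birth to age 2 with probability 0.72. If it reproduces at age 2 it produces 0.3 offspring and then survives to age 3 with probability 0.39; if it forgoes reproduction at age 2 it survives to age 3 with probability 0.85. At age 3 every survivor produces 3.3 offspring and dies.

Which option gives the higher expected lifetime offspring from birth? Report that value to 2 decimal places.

breed at age 2: R₀ = 0.72 × (0.3 + 0.39 × 3.3) = 0.72 × 1.5870 = 1.1426
delay to age 3: R₀ = 0.72 × (0.85 × 3.3) = 0.72 × 2.8050 = 2.0196
Higher: delay to age 3 (2.0196).

2.02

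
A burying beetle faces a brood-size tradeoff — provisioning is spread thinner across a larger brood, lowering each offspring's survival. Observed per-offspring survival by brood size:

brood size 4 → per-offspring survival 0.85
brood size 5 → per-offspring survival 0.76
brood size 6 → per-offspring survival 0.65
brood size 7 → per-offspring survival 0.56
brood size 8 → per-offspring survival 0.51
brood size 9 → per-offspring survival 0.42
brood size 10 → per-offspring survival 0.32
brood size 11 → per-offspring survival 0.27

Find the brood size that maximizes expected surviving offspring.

Expected surviving offspring = c × s(c):
  c=4: 4 × 0.85 = 3.400
  c=5: 5 × 0.76 = 3.800
  c=6: 6 × 0.65 = 3.900
  c=7: 7 × 0.56 = 3.920
  c=8: 8 × 0.51 = 4.080
  c=9: 9 × 0.42 = 3.780
  c=10: 10 × 0.32 = 3.200
  c=11: 11 × 0.27 = 2.970
Maximum at c = 8 (4.080 surviving offspring).

8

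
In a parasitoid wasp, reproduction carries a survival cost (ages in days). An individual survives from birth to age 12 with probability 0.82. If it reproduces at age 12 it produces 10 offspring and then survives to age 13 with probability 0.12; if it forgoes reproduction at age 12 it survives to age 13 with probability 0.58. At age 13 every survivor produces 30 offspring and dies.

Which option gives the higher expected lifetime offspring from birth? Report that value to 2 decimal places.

14.27

breed at age 12: R₀ = 0.82 × (10 + 0.12 × 30) = 0.82 × 13.6000 = 11.1520
delay to age 13: R₀ = 0.82 × (0.58 × 30) = 0.82 × 17.4000 = 14.2680
Higher: delay to age 13 (14.2680).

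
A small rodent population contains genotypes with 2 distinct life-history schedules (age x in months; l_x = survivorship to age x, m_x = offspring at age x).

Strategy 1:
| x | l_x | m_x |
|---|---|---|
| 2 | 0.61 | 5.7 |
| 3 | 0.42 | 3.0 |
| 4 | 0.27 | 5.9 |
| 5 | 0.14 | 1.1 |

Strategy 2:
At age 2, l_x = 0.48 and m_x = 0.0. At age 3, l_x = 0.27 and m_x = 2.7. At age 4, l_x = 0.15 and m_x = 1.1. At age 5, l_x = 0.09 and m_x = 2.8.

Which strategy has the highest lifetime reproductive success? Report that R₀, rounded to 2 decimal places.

Strategy 1: R₀ = 0.61×5.7 + 0.42×3.0 + 0.27×5.9 + 0.14×1.1 = 6.4840
Strategy 2: R₀ = 0.48×0.0 + 0.27×2.7 + 0.15×1.1 + 0.09×2.8 = 1.1460
Highest R₀: strategy 1 with 6.4840.

6.48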